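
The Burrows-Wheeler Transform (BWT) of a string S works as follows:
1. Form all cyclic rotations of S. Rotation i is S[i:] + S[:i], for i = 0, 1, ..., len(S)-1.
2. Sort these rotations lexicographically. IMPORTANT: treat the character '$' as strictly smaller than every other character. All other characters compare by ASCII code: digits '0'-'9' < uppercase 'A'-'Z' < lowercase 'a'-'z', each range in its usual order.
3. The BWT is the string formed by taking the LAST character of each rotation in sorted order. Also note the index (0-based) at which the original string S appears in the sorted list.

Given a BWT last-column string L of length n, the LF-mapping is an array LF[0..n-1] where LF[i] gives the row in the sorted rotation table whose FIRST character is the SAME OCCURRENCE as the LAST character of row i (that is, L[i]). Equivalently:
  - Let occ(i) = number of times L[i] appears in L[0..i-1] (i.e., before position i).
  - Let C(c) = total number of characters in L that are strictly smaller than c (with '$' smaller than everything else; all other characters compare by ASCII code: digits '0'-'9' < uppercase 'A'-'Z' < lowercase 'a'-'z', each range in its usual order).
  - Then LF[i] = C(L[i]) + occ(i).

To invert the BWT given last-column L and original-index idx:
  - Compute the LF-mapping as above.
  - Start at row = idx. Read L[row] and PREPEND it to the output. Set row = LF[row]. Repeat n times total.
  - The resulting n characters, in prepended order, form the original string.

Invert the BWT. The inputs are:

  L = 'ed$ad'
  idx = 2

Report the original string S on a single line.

Answer: dade$

Derivation:
LF mapping: 4 2 0 1 3
Walk LF starting at row 2, prepending L[row]:
  step 1: row=2, L[2]='$', prepend. Next row=LF[2]=0
  step 2: row=0, L[0]='e', prepend. Next row=LF[0]=4
  step 3: row=4, L[4]='d', prepend. Next row=LF[4]=3
  step 4: row=3, L[3]='a', prepend. Next row=LF[3]=1
  step 5: row=1, L[1]='d', prepend. Next row=LF[1]=2
Reversed output: dade$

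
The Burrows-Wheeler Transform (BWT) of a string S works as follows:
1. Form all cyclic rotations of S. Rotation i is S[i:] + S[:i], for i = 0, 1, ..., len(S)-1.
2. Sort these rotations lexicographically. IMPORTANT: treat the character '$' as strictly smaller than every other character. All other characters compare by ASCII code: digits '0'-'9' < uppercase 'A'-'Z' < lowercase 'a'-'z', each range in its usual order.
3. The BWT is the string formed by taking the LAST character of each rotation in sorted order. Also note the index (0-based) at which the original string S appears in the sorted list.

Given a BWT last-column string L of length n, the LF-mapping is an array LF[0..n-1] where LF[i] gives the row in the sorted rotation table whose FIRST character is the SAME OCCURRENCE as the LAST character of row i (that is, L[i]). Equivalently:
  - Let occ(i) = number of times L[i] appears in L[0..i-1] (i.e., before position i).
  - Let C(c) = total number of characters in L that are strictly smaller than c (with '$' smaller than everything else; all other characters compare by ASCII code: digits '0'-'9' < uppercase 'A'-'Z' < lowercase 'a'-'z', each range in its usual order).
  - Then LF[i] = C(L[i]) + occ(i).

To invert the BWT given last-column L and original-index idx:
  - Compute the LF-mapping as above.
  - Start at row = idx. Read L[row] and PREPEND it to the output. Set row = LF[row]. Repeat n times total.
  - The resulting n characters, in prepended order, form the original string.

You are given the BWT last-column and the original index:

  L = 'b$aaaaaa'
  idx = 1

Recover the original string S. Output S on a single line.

Answer: aaaaaab$

Derivation:
LF mapping: 7 0 1 2 3 4 5 6
Walk LF starting at row 1, prepending L[row]:
  step 1: row=1, L[1]='$', prepend. Next row=LF[1]=0
  step 2: row=0, L[0]='b', prepend. Next row=LF[0]=7
  step 3: row=7, L[7]='a', prepend. Next row=LF[7]=6
  step 4: row=6, L[6]='a', prepend. Next row=LF[6]=5
  step 5: row=5, L[5]='a', prepend. Next row=LF[5]=4
  step 6: row=4, L[4]='a', prepend. Next row=LF[4]=3
  step 7: row=3, L[3]='a', prepend. Next row=LF[3]=2
  step 8: row=2, L[2]='a', prepend. Next row=LF[2]=1
Reversed output: aaaaaab$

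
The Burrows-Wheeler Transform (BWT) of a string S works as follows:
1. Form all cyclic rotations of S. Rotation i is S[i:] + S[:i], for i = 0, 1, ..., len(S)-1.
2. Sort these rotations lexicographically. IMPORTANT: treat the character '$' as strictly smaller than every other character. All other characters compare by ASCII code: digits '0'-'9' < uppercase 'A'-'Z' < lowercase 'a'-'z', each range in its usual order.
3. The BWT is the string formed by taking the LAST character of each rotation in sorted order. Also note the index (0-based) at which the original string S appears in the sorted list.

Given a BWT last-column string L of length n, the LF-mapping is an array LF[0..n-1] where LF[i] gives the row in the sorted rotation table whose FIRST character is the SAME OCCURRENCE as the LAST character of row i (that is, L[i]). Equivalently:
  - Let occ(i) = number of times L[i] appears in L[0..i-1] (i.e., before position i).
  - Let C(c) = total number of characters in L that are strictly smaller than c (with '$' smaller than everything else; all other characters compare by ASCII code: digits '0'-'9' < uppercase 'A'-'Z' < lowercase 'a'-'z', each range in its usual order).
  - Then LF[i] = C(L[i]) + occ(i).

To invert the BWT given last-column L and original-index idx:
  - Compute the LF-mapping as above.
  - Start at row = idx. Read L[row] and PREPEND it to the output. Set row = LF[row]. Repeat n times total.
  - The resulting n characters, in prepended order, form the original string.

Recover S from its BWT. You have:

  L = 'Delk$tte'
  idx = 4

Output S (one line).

Answer: kettleD$

Derivation:
LF mapping: 1 2 5 4 0 6 7 3
Walk LF starting at row 4, prepending L[row]:
  step 1: row=4, L[4]='$', prepend. Next row=LF[4]=0
  step 2: row=0, L[0]='D', prepend. Next row=LF[0]=1
  step 3: row=1, L[1]='e', prepend. Next row=LF[1]=2
  step 4: row=2, L[2]='l', prepend. Next row=LF[2]=5
  step 5: row=5, L[5]='t', prepend. Next row=LF[5]=6
  step 6: row=6, L[6]='t', prepend. Next row=LF[6]=7
  step 7: row=7, L[7]='e', prepend. Next row=LF[7]=3
  step 8: row=3, L[3]='k', prepend. Next row=LF[3]=4
Reversed output: kettleD$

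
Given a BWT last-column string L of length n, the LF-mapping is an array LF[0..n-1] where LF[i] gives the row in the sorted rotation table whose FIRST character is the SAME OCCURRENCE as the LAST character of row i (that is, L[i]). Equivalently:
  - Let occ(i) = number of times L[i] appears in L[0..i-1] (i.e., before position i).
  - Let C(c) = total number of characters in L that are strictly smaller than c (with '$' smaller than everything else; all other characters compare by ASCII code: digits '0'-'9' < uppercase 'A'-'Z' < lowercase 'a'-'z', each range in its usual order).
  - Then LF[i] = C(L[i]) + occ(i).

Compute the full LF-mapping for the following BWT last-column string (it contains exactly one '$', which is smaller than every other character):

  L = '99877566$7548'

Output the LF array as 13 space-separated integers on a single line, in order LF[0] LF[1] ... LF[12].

Answer: 11 12 9 6 7 2 4 5 0 8 3 1 10

Derivation:
Char counts: '$':1, '4':1, '5':2, '6':2, '7':3, '8':2, '9':2
C (first-col start): C('$')=0, C('4')=1, C('5')=2, C('6')=4, C('7')=6, C('8')=9, C('9')=11
L[0]='9': occ=0, LF[0]=C('9')+0=11+0=11
L[1]='9': occ=1, LF[1]=C('9')+1=11+1=12
L[2]='8': occ=0, LF[2]=C('8')+0=9+0=9
L[3]='7': occ=0, LF[3]=C('7')+0=6+0=6
L[4]='7': occ=1, LF[4]=C('7')+1=6+1=7
L[5]='5': occ=0, LF[5]=C('5')+0=2+0=2
L[6]='6': occ=0, LF[6]=C('6')+0=4+0=4
L[7]='6': occ=1, LF[7]=C('6')+1=4+1=5
L[8]='$': occ=0, LF[8]=C('$')+0=0+0=0
L[9]='7': occ=2, LF[9]=C('7')+2=6+2=8
L[10]='5': occ=1, LF[10]=C('5')+1=2+1=3
L[11]='4': occ=0, LF[11]=C('4')+0=1+0=1
L[12]='8': occ=1, LF[12]=C('8')+1=9+1=10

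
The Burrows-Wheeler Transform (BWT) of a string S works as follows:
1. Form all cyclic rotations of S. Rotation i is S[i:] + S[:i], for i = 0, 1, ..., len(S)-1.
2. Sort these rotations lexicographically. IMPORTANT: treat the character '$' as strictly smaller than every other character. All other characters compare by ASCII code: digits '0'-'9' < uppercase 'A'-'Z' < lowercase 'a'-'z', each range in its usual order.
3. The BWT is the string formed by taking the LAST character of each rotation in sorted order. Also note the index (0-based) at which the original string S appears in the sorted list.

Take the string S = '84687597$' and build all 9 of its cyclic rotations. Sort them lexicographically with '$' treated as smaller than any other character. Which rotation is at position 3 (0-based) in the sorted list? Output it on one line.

All 9 rotations (rotation i = S[i:]+S[:i]):
  rot[0] = 84687597$
  rot[1] = 4687597$8
  rot[2] = 687597$84
  rot[3] = 87597$846
  rot[4] = 7597$8468
  rot[5] = 597$84687
  rot[6] = 97$846875
  rot[7] = 7$8468759
  rot[8] = $84687597
Sorted (with $ < everything):
  sorted[0] = $84687597
  sorted[1] = 4687597$8
  sorted[2] = 597$84687
  sorted[3] = 687597$84
  sorted[4] = 7$8468759
  sorted[5] = 7597$8468
  sorted[6] = 84687597$
  sorted[7] = 87597$846
  sorted[8] = 97$846875
sorted[3] = 687597$84

Answer: 687597$84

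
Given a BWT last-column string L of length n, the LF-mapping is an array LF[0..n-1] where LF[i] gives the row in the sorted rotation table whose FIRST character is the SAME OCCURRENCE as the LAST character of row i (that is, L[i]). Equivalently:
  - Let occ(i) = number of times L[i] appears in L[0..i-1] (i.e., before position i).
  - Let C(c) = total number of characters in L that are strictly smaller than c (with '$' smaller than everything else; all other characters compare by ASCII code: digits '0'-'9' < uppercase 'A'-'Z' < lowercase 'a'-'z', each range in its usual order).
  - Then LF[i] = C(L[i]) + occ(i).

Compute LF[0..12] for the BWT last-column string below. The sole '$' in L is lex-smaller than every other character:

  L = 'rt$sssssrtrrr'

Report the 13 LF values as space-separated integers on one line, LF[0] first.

Answer: 1 11 0 6 7 8 9 10 2 12 3 4 5

Derivation:
Char counts: '$':1, 'r':5, 's':5, 't':2
C (first-col start): C('$')=0, C('r')=1, C('s')=6, C('t')=11
L[0]='r': occ=0, LF[0]=C('r')+0=1+0=1
L[1]='t': occ=0, LF[1]=C('t')+0=11+0=11
L[2]='$': occ=0, LF[2]=C('$')+0=0+0=0
L[3]='s': occ=0, LF[3]=C('s')+0=6+0=6
L[4]='s': occ=1, LF[4]=C('s')+1=6+1=7
L[5]='s': occ=2, LF[5]=C('s')+2=6+2=8
L[6]='s': occ=3, LF[6]=C('s')+3=6+3=9
L[7]='s': occ=4, LF[7]=C('s')+4=6+4=10
L[8]='r': occ=1, LF[8]=C('r')+1=1+1=2
L[9]='t': occ=1, LF[9]=C('t')+1=11+1=12
L[10]='r': occ=2, LF[10]=C('r')+2=1+2=3
L[11]='r': occ=3, LF[11]=C('r')+3=1+3=4
L[12]='r': occ=4, LF[12]=C('r')+4=1+4=5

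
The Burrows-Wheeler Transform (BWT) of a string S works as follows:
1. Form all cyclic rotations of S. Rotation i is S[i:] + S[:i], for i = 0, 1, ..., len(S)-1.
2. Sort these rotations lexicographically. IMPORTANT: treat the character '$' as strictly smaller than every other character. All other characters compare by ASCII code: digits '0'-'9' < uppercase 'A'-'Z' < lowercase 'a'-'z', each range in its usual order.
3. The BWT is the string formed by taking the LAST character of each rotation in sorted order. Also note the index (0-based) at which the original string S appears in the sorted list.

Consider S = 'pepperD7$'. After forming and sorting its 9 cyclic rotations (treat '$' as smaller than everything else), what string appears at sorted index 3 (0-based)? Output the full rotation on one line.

Answer: epperD7$p

Derivation:
All 9 rotations (rotation i = S[i:]+S[:i]):
  rot[0] = pepperD7$
  rot[1] = epperD7$p
  rot[2] = pperD7$pe
  rot[3] = perD7$pep
  rot[4] = erD7$pepp
  rot[5] = rD7$peppe
  rot[6] = D7$pepper
  rot[7] = 7$pepperD
  rot[8] = $pepperD7
Sorted (with $ < everything):
  sorted[0] = $pepperD7
  sorted[1] = 7$pepperD
  sorted[2] = D7$pepper
  sorted[3] = epperD7$p
  sorted[4] = erD7$pepp
  sorted[5] = pepperD7$
  sorted[6] = perD7$pep
  sorted[7] = pperD7$pe
  sorted[8] = rD7$peppe
sorted[3] = epperD7$p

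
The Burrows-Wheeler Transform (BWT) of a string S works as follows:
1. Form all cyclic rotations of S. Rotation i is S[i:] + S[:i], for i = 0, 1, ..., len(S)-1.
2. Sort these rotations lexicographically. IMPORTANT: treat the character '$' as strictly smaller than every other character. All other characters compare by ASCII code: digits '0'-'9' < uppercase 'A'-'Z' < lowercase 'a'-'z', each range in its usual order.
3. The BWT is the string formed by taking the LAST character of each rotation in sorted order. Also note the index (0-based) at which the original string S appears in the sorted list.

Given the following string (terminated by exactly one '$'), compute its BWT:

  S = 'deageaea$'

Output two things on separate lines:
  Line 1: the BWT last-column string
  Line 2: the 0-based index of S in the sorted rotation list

Answer: aeee$agda
4

Derivation:
All 9 rotations (rotation i = S[i:]+S[:i]):
  rot[0] = deageaea$
  rot[1] = eageaea$d
  rot[2] = ageaea$de
  rot[3] = geaea$dea
  rot[4] = eaea$deag
  rot[5] = aea$deage
  rot[6] = ea$deagea
  rot[7] = a$deageae
  rot[8] = $deageaea
Sorted (with $ < everything):
  sorted[0] = $deageaea  (last char: 'a')
  sorted[1] = a$deageae  (last char: 'e')
  sorted[2] = aea$deage  (last char: 'e')
  sorted[3] = ageaea$de  (last char: 'e')
  sorted[4] = deageaea$  (last char: '$')
  sorted[5] = ea$deagea  (last char: 'a')
  sorted[6] = eaea$deag  (last char: 'g')
  sorted[7] = eageaea$d  (last char: 'd')
  sorted[8] = geaea$dea  (last char: 'a')
Last column: aeee$agda
Original string S is at sorted index 4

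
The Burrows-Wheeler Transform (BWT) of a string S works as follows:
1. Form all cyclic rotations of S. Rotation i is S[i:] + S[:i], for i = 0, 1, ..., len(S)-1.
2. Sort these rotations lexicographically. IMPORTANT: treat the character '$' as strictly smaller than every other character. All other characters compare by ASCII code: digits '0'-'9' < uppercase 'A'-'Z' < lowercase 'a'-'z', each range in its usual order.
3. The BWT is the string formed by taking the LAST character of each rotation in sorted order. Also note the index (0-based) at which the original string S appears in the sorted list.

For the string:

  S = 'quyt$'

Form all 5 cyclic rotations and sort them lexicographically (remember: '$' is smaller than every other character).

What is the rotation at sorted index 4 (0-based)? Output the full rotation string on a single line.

All 5 rotations (rotation i = S[i:]+S[:i]):
  rot[0] = quyt$
  rot[1] = uyt$q
  rot[2] = yt$qu
  rot[3] = t$quy
  rot[4] = $quyt
Sorted (with $ < everything):
  sorted[0] = $quyt
  sorted[1] = quyt$
  sorted[2] = t$quy
  sorted[3] = uyt$q
  sorted[4] = yt$qu
sorted[4] = yt$qu

Answer: yt$qu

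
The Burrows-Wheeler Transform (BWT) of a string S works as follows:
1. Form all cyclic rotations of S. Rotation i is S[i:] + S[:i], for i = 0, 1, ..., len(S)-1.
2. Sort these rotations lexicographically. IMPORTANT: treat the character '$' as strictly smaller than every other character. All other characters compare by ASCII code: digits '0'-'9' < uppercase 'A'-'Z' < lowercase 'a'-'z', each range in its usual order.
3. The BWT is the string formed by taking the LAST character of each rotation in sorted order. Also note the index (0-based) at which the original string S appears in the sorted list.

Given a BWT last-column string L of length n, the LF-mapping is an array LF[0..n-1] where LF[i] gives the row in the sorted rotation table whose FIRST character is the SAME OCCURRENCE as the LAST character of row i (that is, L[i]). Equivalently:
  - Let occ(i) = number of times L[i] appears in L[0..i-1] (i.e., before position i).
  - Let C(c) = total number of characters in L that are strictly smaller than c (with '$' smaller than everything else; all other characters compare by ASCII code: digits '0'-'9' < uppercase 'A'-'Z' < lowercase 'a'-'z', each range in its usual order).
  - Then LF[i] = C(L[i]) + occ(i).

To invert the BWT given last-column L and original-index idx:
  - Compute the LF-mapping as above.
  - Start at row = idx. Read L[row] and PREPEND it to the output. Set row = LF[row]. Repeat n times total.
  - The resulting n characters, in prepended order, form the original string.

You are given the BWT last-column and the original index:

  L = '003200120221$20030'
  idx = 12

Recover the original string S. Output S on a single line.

Answer: 20221021200003300$

Derivation:
LF mapping: 1 2 16 11 3 4 9 12 5 13 14 10 0 15 6 7 17 8
Walk LF starting at row 12, prepending L[row]:
  step 1: row=12, L[12]='$', prepend. Next row=LF[12]=0
  step 2: row=0, L[0]='0', prepend. Next row=LF[0]=1
  step 3: row=1, L[1]='0', prepend. Next row=LF[1]=2
  step 4: row=2, L[2]='3', prepend. Next row=LF[2]=16
  step 5: row=16, L[16]='3', prepend. Next row=LF[16]=17
  step 6: row=17, L[17]='0', prepend. Next row=LF[17]=8
  step 7: row=8, L[8]='0', prepend. Next row=LF[8]=5
  step 8: row=5, L[5]='0', prepend. Next row=LF[5]=4
  step 9: row=4, L[4]='0', prepend. Next row=LF[4]=3
  step 10: row=3, L[3]='2', prepend. Next row=LF[3]=11
  step 11: row=11, L[11]='1', prepend. Next row=LF[11]=10
  step 12: row=10, L[10]='2', prepend. Next row=LF[10]=14
  step 13: row=14, L[14]='0', prepend. Next row=LF[14]=6
  step 14: row=6, L[6]='1', prepend. Next row=LF[6]=9
  step 15: row=9, L[9]='2', prepend. Next row=LF[9]=13
  step 16: row=13, L[13]='2', prepend. Next row=LF[13]=15
  step 17: row=15, L[15]='0', prepend. Next row=LF[15]=7
  step 18: row=7, L[7]='2', prepend. Next row=LF[7]=12
Reversed output: 20221021200003300$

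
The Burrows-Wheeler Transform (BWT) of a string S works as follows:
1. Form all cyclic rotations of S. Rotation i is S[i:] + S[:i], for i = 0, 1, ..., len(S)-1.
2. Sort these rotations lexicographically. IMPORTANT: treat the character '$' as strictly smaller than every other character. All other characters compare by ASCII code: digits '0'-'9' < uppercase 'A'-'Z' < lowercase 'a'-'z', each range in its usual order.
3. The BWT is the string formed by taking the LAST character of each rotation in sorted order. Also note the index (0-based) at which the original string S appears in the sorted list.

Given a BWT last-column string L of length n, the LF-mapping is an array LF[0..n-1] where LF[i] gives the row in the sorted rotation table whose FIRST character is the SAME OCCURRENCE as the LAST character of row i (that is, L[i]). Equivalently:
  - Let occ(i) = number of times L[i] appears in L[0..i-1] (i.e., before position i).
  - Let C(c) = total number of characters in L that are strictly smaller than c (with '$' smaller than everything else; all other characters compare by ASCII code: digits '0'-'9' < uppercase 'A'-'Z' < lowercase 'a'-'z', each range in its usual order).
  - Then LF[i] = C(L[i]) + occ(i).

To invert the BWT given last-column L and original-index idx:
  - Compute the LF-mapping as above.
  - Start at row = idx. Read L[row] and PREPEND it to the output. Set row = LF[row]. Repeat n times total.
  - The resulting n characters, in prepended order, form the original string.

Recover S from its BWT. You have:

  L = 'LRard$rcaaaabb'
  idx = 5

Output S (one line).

Answer: abracadabraRL$

Derivation:
LF mapping: 1 2 3 12 11 0 13 10 4 5 6 7 8 9
Walk LF starting at row 5, prepending L[row]:
  step 1: row=5, L[5]='$', prepend. Next row=LF[5]=0
  step 2: row=0, L[0]='L', prepend. Next row=LF[0]=1
  step 3: row=1, L[1]='R', prepend. Next row=LF[1]=2
  step 4: row=2, L[2]='a', prepend. Next row=LF[2]=3
  step 5: row=3, L[3]='r', prepend. Next row=LF[3]=12
  step 6: row=12, L[12]='b', prepend. Next row=LF[12]=8
  step 7: row=8, L[8]='a', prepend. Next row=LF[8]=4
  step 8: row=4, L[4]='d', prepend. Next row=LF[4]=11
  step 9: row=11, L[11]='a', prepend. Next row=LF[11]=7
  step 10: row=7, L[7]='c', prepend. Next row=LF[7]=10
  step 11: row=10, L[10]='a', prepend. Next row=LF[10]=6
  step 12: row=6, L[6]='r', prepend. Next row=LF[6]=13
  step 13: row=13, L[13]='b', prepend. Next row=LF[13]=9
  step 14: row=9, L[9]='a', prepend. Next row=LF[9]=5
Reversed output: abracadabraRL$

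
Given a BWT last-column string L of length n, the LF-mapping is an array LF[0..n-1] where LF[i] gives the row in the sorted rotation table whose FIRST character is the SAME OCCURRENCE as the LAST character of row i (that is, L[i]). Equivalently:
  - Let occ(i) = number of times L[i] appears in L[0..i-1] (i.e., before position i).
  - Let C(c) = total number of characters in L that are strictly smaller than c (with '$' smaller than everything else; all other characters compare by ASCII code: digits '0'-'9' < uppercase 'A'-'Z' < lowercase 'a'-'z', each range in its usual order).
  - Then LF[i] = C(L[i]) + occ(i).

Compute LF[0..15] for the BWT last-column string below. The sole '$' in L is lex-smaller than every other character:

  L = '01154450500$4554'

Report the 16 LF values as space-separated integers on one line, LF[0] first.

Char counts: '$':1, '0':4, '1':2, '4':4, '5':5
C (first-col start): C('$')=0, C('0')=1, C('1')=5, C('4')=7, C('5')=11
L[0]='0': occ=0, LF[0]=C('0')+0=1+0=1
L[1]='1': occ=0, LF[1]=C('1')+0=5+0=5
L[2]='1': occ=1, LF[2]=C('1')+1=5+1=6
L[3]='5': occ=0, LF[3]=C('5')+0=11+0=11
L[4]='4': occ=0, LF[4]=C('4')+0=7+0=7
L[5]='4': occ=1, LF[5]=C('4')+1=7+1=8
L[6]='5': occ=1, LF[6]=C('5')+1=11+1=12
L[7]='0': occ=1, LF[7]=C('0')+1=1+1=2
L[8]='5': occ=2, LF[8]=C('5')+2=11+2=13
L[9]='0': occ=2, LF[9]=C('0')+2=1+2=3
L[10]='0': occ=3, LF[10]=C('0')+3=1+3=4
L[11]='$': occ=0, LF[11]=C('$')+0=0+0=0
L[12]='4': occ=2, LF[12]=C('4')+2=7+2=9
L[13]='5': occ=3, LF[13]=C('5')+3=11+3=14
L[14]='5': occ=4, LF[14]=C('5')+4=11+4=15
L[15]='4': occ=3, LF[15]=C('4')+3=7+3=10

Answer: 1 5 6 11 7 8 12 2 13 3 4 0 9 14 15 10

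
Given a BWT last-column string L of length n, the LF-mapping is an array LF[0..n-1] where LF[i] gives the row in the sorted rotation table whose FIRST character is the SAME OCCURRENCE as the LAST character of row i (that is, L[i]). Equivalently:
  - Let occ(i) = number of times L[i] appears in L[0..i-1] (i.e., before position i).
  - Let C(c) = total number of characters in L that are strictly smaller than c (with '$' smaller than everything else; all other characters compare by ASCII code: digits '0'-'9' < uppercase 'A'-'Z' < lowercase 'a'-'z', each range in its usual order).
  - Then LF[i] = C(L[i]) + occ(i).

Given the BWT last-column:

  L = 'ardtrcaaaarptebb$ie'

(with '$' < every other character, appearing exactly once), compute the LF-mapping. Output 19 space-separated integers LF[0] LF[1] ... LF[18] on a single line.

Char counts: '$':1, 'a':5, 'b':2, 'c':1, 'd':1, 'e':2, 'i':1, 'p':1, 'r':3, 't':2
C (first-col start): C('$')=0, C('a')=1, C('b')=6, C('c')=8, C('d')=9, C('e')=10, C('i')=12, C('p')=13, C('r')=14, C('t')=17
L[0]='a': occ=0, LF[0]=C('a')+0=1+0=1
L[1]='r': occ=0, LF[1]=C('r')+0=14+0=14
L[2]='d': occ=0, LF[2]=C('d')+0=9+0=9
L[3]='t': occ=0, LF[3]=C('t')+0=17+0=17
L[4]='r': occ=1, LF[4]=C('r')+1=14+1=15
L[5]='c': occ=0, LF[5]=C('c')+0=8+0=8
L[6]='a': occ=1, LF[6]=C('a')+1=1+1=2
L[7]='a': occ=2, LF[7]=C('a')+2=1+2=3
L[8]='a': occ=3, LF[8]=C('a')+3=1+3=4
L[9]='a': occ=4, LF[9]=C('a')+4=1+4=5
L[10]='r': occ=2, LF[10]=C('r')+2=14+2=16
L[11]='p': occ=0, LF[11]=C('p')+0=13+0=13
L[12]='t': occ=1, LF[12]=C('t')+1=17+1=18
L[13]='e': occ=0, LF[13]=C('e')+0=10+0=10
L[14]='b': occ=0, LF[14]=C('b')+0=6+0=6
L[15]='b': occ=1, LF[15]=C('b')+1=6+1=7
L[16]='$': occ=0, LF[16]=C('$')+0=0+0=0
L[17]='i': occ=0, LF[17]=C('i')+0=12+0=12
L[18]='e': occ=1, LF[18]=C('e')+1=10+1=11

Answer: 1 14 9 17 15 8 2 3 4 5 16 13 18 10 6 7 0 12 11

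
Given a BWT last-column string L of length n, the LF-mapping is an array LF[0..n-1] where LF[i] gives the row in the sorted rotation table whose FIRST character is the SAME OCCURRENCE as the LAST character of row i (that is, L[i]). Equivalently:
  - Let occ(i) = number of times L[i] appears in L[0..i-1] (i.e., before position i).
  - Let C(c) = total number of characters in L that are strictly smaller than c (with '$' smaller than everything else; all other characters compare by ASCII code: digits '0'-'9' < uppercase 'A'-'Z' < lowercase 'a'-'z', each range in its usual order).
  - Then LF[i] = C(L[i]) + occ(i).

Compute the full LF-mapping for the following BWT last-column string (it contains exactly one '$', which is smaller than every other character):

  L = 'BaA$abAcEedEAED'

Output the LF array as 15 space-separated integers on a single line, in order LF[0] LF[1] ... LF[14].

Answer: 4 9 1 0 10 11 2 12 6 14 13 7 3 8 5

Derivation:
Char counts: '$':1, 'A':3, 'B':1, 'D':1, 'E':3, 'a':2, 'b':1, 'c':1, 'd':1, 'e':1
C (first-col start): C('$')=0, C('A')=1, C('B')=4, C('D')=5, C('E')=6, C('a')=9, C('b')=11, C('c')=12, C('d')=13, C('e')=14
L[0]='B': occ=0, LF[0]=C('B')+0=4+0=4
L[1]='a': occ=0, LF[1]=C('a')+0=9+0=9
L[2]='A': occ=0, LF[2]=C('A')+0=1+0=1
L[3]='$': occ=0, LF[3]=C('$')+0=0+0=0
L[4]='a': occ=1, LF[4]=C('a')+1=9+1=10
L[5]='b': occ=0, LF[5]=C('b')+0=11+0=11
L[6]='A': occ=1, LF[6]=C('A')+1=1+1=2
L[7]='c': occ=0, LF[7]=C('c')+0=12+0=12
L[8]='E': occ=0, LF[8]=C('E')+0=6+0=6
L[9]='e': occ=0, LF[9]=C('e')+0=14+0=14
L[10]='d': occ=0, LF[10]=C('d')+0=13+0=13
L[11]='E': occ=1, LF[11]=C('E')+1=6+1=7
L[12]='A': occ=2, LF[12]=C('A')+2=1+2=3
L[13]='E': occ=2, LF[13]=C('E')+2=6+2=8
L[14]='D': occ=0, LF[14]=C('D')+0=5+0=5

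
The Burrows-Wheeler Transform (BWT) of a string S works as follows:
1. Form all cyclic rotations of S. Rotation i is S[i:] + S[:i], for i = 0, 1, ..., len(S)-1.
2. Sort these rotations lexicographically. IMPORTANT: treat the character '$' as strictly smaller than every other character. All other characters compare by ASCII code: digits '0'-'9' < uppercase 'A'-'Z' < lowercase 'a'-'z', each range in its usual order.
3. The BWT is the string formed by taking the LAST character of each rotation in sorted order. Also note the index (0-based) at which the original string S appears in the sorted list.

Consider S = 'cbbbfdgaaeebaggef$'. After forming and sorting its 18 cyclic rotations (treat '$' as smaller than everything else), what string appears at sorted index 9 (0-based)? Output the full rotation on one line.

All 18 rotations (rotation i = S[i:]+S[:i]):
  rot[0] = cbbbfdgaaeebaggef$
  rot[1] = bbbfdgaaeebaggef$c
  rot[2] = bbfdgaaeebaggef$cb
  rot[3] = bfdgaaeebaggef$cbb
  rot[4] = fdgaaeebaggef$cbbb
  rot[5] = dgaaeebaggef$cbbbf
  rot[6] = gaaeebaggef$cbbbfd
  rot[7] = aaeebaggef$cbbbfdg
  rot[8] = aeebaggef$cbbbfdga
  rot[9] = eebaggef$cbbbfdgaa
  rot[10] = ebaggef$cbbbfdgaae
  rot[11] = baggef$cbbbfdgaaee
  rot[12] = aggef$cbbbfdgaaeeb
  rot[13] = ggef$cbbbfdgaaeeba
  rot[14] = gef$cbbbfdgaaeebag
  rot[15] = ef$cbbbfdgaaeebagg
  rot[16] = f$cbbbfdgaaeebagge
  rot[17] = $cbbbfdgaaeebaggef
Sorted (with $ < everything):
  sorted[0] = $cbbbfdgaaeebaggef
  sorted[1] = aaeebaggef$cbbbfdg
  sorted[2] = aeebaggef$cbbbfdga
  sorted[3] = aggef$cbbbfdgaaeeb
  sorted[4] = baggef$cbbbfdgaaee
  sorted[5] = bbbfdgaaeebaggef$c
  sorted[6] = bbfdgaaeebaggef$cb
  sorted[7] = bfdgaaeebaggef$cbb
  sorted[8] = cbbbfdgaaeebaggef$
  sorted[9] = dgaaeebaggef$cbbbf
  sorted[10] = ebaggef$cbbbfdgaae
  sorted[11] = eebaggef$cbbbfdgaa
  sorted[12] = ef$cbbbfdgaaeebagg
  sorted[13] = f$cbbbfdgaaeebagge
  sorted[14] = fdgaaeebaggef$cbbb
  sorted[15] = gaaeebaggef$cbbbfd
  sorted[16] = gef$cbbbfdgaaeebag
  sorted[17] = ggef$cbbbfdgaaeeba
sorted[9] = dgaaeebaggef$cbbbf

Answer: dgaaeebaggef$cbbbf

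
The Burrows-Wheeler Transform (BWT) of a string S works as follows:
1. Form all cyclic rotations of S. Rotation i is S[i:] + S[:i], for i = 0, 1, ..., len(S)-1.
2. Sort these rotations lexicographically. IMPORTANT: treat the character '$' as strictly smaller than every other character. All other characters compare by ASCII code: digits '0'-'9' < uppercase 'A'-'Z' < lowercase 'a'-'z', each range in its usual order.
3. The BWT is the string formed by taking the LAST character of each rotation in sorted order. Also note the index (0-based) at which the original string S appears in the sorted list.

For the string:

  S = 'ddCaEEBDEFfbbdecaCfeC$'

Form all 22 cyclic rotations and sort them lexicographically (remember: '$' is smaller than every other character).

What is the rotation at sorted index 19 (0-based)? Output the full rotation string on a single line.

Answer: ecaCfeC$ddCaEEBDEFfbbd

Derivation:
All 22 rotations (rotation i = S[i:]+S[:i]):
  rot[0] = ddCaEEBDEFfbbdecaCfeC$
  rot[1] = dCaEEBDEFfbbdecaCfeC$d
  rot[2] = CaEEBDEFfbbdecaCfeC$dd
  rot[3] = aEEBDEFfbbdecaCfeC$ddC
  rot[4] = EEBDEFfbbdecaCfeC$ddCa
  rot[5] = EBDEFfbbdecaCfeC$ddCaE
  rot[6] = BDEFfbbdecaCfeC$ddCaEE
  rot[7] = DEFfbbdecaCfeC$ddCaEEB
  rot[8] = EFfbbdecaCfeC$ddCaEEBD
  rot[9] = FfbbdecaCfeC$ddCaEEBDE
  rot[10] = fbbdecaCfeC$ddCaEEBDEF
  rot[11] = bbdecaCfeC$ddCaEEBDEFf
  rot[12] = bdecaCfeC$ddCaEEBDEFfb
  rot[13] = decaCfeC$ddCaEEBDEFfbb
  rot[14] = ecaCfeC$ddCaEEBDEFfbbd
  rot[15] = caCfeC$ddCaEEBDEFfbbde
  rot[16] = aCfeC$ddCaEEBDEFfbbdec
  rot[17] = CfeC$ddCaEEBDEFfbbdeca
  rot[18] = feC$ddCaEEBDEFfbbdecaC
  rot[19] = eC$ddCaEEBDEFfbbdecaCf
  rot[20] = C$ddCaEEBDEFfbbdecaCfe
  rot[21] = $ddCaEEBDEFfbbdecaCfeC
Sorted (with $ < everything):
  sorted[0] = $ddCaEEBDEFfbbdecaCfeC
  sorted[1] = BDEFfbbdecaCfeC$ddCaEE
  sorted[2] = C$ddCaEEBDEFfbbdecaCfe
  sorted[3] = CaEEBDEFfbbdecaCfeC$dd
  sorted[4] = CfeC$ddCaEEBDEFfbbdeca
  sorted[5] = DEFfbbdecaCfeC$ddCaEEB
  sorted[6] = EBDEFfbbdecaCfeC$ddCaE
  sorted[7] = EEBDEFfbbdecaCfeC$ddCa
  sorted[8] = EFfbbdecaCfeC$ddCaEEBD
  sorted[9] = FfbbdecaCfeC$ddCaEEBDE
  sorted[10] = aCfeC$ddCaEEBDEFfbbdec
  sorted[11] = aEEBDEFfbbdecaCfeC$ddC
  sorted[12] = bbdecaCfeC$ddCaEEBDEFf
  sorted[13] = bdecaCfeC$ddCaEEBDEFfb
  sorted[14] = caCfeC$ddCaEEBDEFfbbde
  sorted[15] = dCaEEBDEFfbbdecaCfeC$d
  sorted[16] = ddCaEEBDEFfbbdecaCfeC$
  sorted[17] = decaCfeC$ddCaEEBDEFfbb
  sorted[18] = eC$ddCaEEBDEFfbbdecaCf
  sorted[19] = ecaCfeC$ddCaEEBDEFfbbd
  sorted[20] = fbbdecaCfeC$ddCaEEBDEF
  sorted[21] = feC$ddCaEEBDEFfbbdecaC
sorted[19] = ecaCfeC$ddCaEEBDEFfbbd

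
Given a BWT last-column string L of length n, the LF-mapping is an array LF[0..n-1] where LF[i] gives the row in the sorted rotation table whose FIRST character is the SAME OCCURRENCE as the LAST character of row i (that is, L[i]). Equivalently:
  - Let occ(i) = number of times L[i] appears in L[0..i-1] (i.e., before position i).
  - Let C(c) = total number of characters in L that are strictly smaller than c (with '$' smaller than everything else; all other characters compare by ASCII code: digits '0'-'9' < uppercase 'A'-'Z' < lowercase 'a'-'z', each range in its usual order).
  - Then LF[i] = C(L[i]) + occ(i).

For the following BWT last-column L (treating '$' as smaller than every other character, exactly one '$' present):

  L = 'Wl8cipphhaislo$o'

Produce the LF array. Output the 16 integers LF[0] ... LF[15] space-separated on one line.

Answer: 2 9 1 4 7 13 14 5 6 3 8 15 10 11 0 12

Derivation:
Char counts: '$':1, '8':1, 'W':1, 'a':1, 'c':1, 'h':2, 'i':2, 'l':2, 'o':2, 'p':2, 's':1
C (first-col start): C('$')=0, C('8')=1, C('W')=2, C('a')=3, C('c')=4, C('h')=5, C('i')=7, C('l')=9, C('o')=11, C('p')=13, C('s')=15
L[0]='W': occ=0, LF[0]=C('W')+0=2+0=2
L[1]='l': occ=0, LF[1]=C('l')+0=9+0=9
L[2]='8': occ=0, LF[2]=C('8')+0=1+0=1
L[3]='c': occ=0, LF[3]=C('c')+0=4+0=4
L[4]='i': occ=0, LF[4]=C('i')+0=7+0=7
L[5]='p': occ=0, LF[5]=C('p')+0=13+0=13
L[6]='p': occ=1, LF[6]=C('p')+1=13+1=14
L[7]='h': occ=0, LF[7]=C('h')+0=5+0=5
L[8]='h': occ=1, LF[8]=C('h')+1=5+1=6
L[9]='a': occ=0, LF[9]=C('a')+0=3+0=3
L[10]='i': occ=1, LF[10]=C('i')+1=7+1=8
L[11]='s': occ=0, LF[11]=C('s')+0=15+0=15
L[12]='l': occ=1, LF[12]=C('l')+1=9+1=10
L[13]='o': occ=0, LF[13]=C('o')+0=11+0=11
L[14]='$': occ=0, LF[14]=C('$')+0=0+0=0
L[15]='o': occ=1, LF[15]=C('o')+1=11+1=12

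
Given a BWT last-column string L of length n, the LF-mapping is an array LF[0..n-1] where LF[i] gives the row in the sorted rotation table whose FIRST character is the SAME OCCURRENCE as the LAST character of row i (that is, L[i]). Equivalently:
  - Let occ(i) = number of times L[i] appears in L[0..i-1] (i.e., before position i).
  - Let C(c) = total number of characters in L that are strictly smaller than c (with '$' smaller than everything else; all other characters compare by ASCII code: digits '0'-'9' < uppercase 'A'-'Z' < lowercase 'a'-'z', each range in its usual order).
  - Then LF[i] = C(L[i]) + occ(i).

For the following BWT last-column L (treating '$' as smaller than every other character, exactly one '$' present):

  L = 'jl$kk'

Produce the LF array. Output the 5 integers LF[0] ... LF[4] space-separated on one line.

Char counts: '$':1, 'j':1, 'k':2, 'l':1
C (first-col start): C('$')=0, C('j')=1, C('k')=2, C('l')=4
L[0]='j': occ=0, LF[0]=C('j')+0=1+0=1
L[1]='l': occ=0, LF[1]=C('l')+0=4+0=4
L[2]='$': occ=0, LF[2]=C('$')+0=0+0=0
L[3]='k': occ=0, LF[3]=C('k')+0=2+0=2
L[4]='k': occ=1, LF[4]=C('k')+1=2+1=3

Answer: 1 4 0 2 3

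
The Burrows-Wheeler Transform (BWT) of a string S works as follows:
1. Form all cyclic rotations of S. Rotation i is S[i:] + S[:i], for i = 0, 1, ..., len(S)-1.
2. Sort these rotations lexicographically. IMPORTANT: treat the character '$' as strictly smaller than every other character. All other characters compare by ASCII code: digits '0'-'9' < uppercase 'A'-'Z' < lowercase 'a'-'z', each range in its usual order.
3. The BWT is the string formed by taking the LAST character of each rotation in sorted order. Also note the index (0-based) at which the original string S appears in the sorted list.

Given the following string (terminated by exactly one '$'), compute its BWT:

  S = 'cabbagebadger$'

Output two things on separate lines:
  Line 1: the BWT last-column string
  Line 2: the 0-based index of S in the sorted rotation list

Answer: rcbbeba$aggade
7

Derivation:
All 14 rotations (rotation i = S[i:]+S[:i]):
  rot[0] = cabbagebadger$
  rot[1] = abbagebadger$c
  rot[2] = bbagebadger$ca
  rot[3] = bagebadger$cab
  rot[4] = agebadger$cabb
  rot[5] = gebadger$cabba
  rot[6] = ebadger$cabbag
  rot[7] = badger$cabbage
  rot[8] = adger$cabbageb
  rot[9] = dger$cabbageba
  rot[10] = ger$cabbagebad
  rot[11] = er$cabbagebadg
  rot[12] = r$cabbagebadge
  rot[13] = $cabbagebadger
Sorted (with $ < everything):
  sorted[0] = $cabbagebadger  (last char: 'r')
  sorted[1] = abbagebadger$c  (last char: 'c')
  sorted[2] = adger$cabbageb  (last char: 'b')
  sorted[3] = agebadger$cabb  (last char: 'b')
  sorted[4] = badger$cabbage  (last char: 'e')
  sorted[5] = bagebadger$cab  (last char: 'b')
  sorted[6] = bbagebadger$ca  (last char: 'a')
  sorted[7] = cabbagebadger$  (last char: '$')
  sorted[8] = dger$cabbageba  (last char: 'a')
  sorted[9] = ebadger$cabbag  (last char: 'g')
  sorted[10] = er$cabbagebadg  (last char: 'g')
  sorted[11] = gebadger$cabba  (last char: 'a')
  sorted[12] = ger$cabbagebad  (last char: 'd')
  sorted[13] = r$cabbagebadge  (last char: 'e')
Last column: rcbbeba$aggade
Original string S is at sorted index 7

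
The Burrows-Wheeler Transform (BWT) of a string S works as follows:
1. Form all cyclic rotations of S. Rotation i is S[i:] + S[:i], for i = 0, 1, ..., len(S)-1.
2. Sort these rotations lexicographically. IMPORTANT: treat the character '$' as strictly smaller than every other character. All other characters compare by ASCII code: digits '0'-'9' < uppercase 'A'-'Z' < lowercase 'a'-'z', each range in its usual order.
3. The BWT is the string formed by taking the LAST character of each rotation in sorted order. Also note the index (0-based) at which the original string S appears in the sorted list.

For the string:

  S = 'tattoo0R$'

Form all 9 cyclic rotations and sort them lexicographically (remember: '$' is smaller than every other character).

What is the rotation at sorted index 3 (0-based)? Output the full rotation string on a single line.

Answer: attoo0R$t

Derivation:
All 9 rotations (rotation i = S[i:]+S[:i]):
  rot[0] = tattoo0R$
  rot[1] = attoo0R$t
  rot[2] = ttoo0R$ta
  rot[3] = too0R$tat
  rot[4] = oo0R$tatt
  rot[5] = o0R$tatto
  rot[6] = 0R$tattoo
  rot[7] = R$tattoo0
  rot[8] = $tattoo0R
Sorted (with $ < everything):
  sorted[0] = $tattoo0R
  sorted[1] = 0R$tattoo
  sorted[2] = R$tattoo0
  sorted[3] = attoo0R$t
  sorted[4] = o0R$tatto
  sorted[5] = oo0R$tatt
  sorted[6] = tattoo0R$
  sorted[7] = too0R$tat
  sorted[8] = ttoo0R$ta
sorted[3] = attoo0R$t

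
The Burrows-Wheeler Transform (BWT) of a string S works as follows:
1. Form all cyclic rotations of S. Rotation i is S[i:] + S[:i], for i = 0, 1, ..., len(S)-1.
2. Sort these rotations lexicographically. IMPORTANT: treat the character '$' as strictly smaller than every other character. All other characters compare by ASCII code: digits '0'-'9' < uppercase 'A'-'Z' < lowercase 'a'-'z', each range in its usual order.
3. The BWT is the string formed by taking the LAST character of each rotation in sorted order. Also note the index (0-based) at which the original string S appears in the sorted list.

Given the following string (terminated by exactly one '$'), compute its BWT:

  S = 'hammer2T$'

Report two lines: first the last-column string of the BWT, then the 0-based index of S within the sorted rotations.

All 9 rotations (rotation i = S[i:]+S[:i]):
  rot[0] = hammer2T$
  rot[1] = ammer2T$h
  rot[2] = mmer2T$ha
  rot[3] = mer2T$ham
  rot[4] = er2T$hamm
  rot[5] = r2T$hamme
  rot[6] = 2T$hammer
  rot[7] = T$hammer2
  rot[8] = $hammer2T
Sorted (with $ < everything):
  sorted[0] = $hammer2T  (last char: 'T')
  sorted[1] = 2T$hammer  (last char: 'r')
  sorted[2] = T$hammer2  (last char: '2')
  sorted[3] = ammer2T$h  (last char: 'h')
  sorted[4] = er2T$hamm  (last char: 'm')
  sorted[5] = hammer2T$  (last char: '$')
  sorted[6] = mer2T$ham  (last char: 'm')
  sorted[7] = mmer2T$ha  (last char: 'a')
  sorted[8] = r2T$hamme  (last char: 'e')
Last column: Tr2hm$mae
Original string S is at sorted index 5

Answer: Tr2hm$mae
5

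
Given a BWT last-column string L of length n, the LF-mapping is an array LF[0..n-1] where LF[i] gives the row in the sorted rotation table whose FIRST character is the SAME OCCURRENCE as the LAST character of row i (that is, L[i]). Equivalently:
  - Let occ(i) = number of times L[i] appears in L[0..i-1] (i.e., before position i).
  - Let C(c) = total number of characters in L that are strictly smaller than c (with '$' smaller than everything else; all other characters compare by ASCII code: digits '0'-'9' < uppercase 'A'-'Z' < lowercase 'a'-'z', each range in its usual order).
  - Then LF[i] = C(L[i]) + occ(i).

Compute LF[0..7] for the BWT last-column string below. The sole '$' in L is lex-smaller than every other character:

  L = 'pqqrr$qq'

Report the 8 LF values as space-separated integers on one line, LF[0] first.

Answer: 1 2 3 6 7 0 4 5

Derivation:
Char counts: '$':1, 'p':1, 'q':4, 'r':2
C (first-col start): C('$')=0, C('p')=1, C('q')=2, C('r')=6
L[0]='p': occ=0, LF[0]=C('p')+0=1+0=1
L[1]='q': occ=0, LF[1]=C('q')+0=2+0=2
L[2]='q': occ=1, LF[2]=C('q')+1=2+1=3
L[3]='r': occ=0, LF[3]=C('r')+0=6+0=6
L[4]='r': occ=1, LF[4]=C('r')+1=6+1=7
L[5]='$': occ=0, LF[5]=C('$')+0=0+0=0
L[6]='q': occ=2, LF[6]=C('q')+2=2+2=4
L[7]='q': occ=3, LF[7]=C('q')+3=2+3=5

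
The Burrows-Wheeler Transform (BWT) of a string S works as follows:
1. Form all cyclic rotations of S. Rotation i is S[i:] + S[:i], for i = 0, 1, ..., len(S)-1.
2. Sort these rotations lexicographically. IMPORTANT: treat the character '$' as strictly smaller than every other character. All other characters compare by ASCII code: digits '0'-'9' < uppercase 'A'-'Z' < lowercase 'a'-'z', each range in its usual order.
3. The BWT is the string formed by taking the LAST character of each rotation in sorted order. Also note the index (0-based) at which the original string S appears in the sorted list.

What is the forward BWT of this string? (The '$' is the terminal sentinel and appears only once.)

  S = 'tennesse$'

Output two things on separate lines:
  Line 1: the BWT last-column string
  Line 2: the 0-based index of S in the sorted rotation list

All 9 rotations (rotation i = S[i:]+S[:i]):
  rot[0] = tennesse$
  rot[1] = ennesse$t
  rot[2] = nnesse$te
  rot[3] = nesse$ten
  rot[4] = esse$tenn
  rot[5] = sse$tenne
  rot[6] = se$tennes
  rot[7] = e$tenness
  rot[8] = $tennesse
Sorted (with $ < everything):
  sorted[0] = $tennesse  (last char: 'e')
  sorted[1] = e$tenness  (last char: 's')
  sorted[2] = ennesse$t  (last char: 't')
  sorted[3] = esse$tenn  (last char: 'n')
  sorted[4] = nesse$ten  (last char: 'n')
  sorted[5] = nnesse$te  (last char: 'e')
  sorted[6] = se$tennes  (last char: 's')
  sorted[7] = sse$tenne  (last char: 'e')
  sorted[8] = tennesse$  (last char: '$')
Last column: estnnese$
Original string S is at sorted index 8

Answer: estnnese$
8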